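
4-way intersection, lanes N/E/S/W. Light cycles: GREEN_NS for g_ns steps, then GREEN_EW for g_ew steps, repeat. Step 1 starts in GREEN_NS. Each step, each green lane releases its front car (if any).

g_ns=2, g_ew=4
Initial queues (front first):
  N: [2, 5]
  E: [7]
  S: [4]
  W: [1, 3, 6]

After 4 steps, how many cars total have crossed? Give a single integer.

Step 1 [NS]: N:car2-GO,E:wait,S:car4-GO,W:wait | queues: N=1 E=1 S=0 W=3
Step 2 [NS]: N:car5-GO,E:wait,S:empty,W:wait | queues: N=0 E=1 S=0 W=3
Step 3 [EW]: N:wait,E:car7-GO,S:wait,W:car1-GO | queues: N=0 E=0 S=0 W=2
Step 4 [EW]: N:wait,E:empty,S:wait,W:car3-GO | queues: N=0 E=0 S=0 W=1
Cars crossed by step 4: 6

Answer: 6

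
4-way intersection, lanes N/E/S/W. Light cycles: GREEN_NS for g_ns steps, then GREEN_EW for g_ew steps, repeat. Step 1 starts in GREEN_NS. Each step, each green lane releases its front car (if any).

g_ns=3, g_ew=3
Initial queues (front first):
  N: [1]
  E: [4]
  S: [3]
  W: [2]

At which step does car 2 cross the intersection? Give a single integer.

Step 1 [NS]: N:car1-GO,E:wait,S:car3-GO,W:wait | queues: N=0 E=1 S=0 W=1
Step 2 [NS]: N:empty,E:wait,S:empty,W:wait | queues: N=0 E=1 S=0 W=1
Step 3 [NS]: N:empty,E:wait,S:empty,W:wait | queues: N=0 E=1 S=0 W=1
Step 4 [EW]: N:wait,E:car4-GO,S:wait,W:car2-GO | queues: N=0 E=0 S=0 W=0
Car 2 crosses at step 4

4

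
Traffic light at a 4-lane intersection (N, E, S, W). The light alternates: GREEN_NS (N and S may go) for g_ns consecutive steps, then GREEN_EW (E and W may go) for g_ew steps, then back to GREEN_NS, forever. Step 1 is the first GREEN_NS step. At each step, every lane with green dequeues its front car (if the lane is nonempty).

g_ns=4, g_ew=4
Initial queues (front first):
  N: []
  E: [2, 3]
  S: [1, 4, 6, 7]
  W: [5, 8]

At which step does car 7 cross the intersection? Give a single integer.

Step 1 [NS]: N:empty,E:wait,S:car1-GO,W:wait | queues: N=0 E=2 S=3 W=2
Step 2 [NS]: N:empty,E:wait,S:car4-GO,W:wait | queues: N=0 E=2 S=2 W=2
Step 3 [NS]: N:empty,E:wait,S:car6-GO,W:wait | queues: N=0 E=2 S=1 W=2
Step 4 [NS]: N:empty,E:wait,S:car7-GO,W:wait | queues: N=0 E=2 S=0 W=2
Step 5 [EW]: N:wait,E:car2-GO,S:wait,W:car5-GO | queues: N=0 E=1 S=0 W=1
Step 6 [EW]: N:wait,E:car3-GO,S:wait,W:car8-GO | queues: N=0 E=0 S=0 W=0
Car 7 crosses at step 4

4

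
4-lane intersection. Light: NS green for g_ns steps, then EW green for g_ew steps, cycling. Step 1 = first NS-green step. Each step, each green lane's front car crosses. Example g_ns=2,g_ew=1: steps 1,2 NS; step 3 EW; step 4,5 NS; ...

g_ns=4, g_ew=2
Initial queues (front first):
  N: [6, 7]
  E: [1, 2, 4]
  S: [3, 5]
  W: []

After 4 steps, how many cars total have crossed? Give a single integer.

Answer: 4

Derivation:
Step 1 [NS]: N:car6-GO,E:wait,S:car3-GO,W:wait | queues: N=1 E=3 S=1 W=0
Step 2 [NS]: N:car7-GO,E:wait,S:car5-GO,W:wait | queues: N=0 E=3 S=0 W=0
Step 3 [NS]: N:empty,E:wait,S:empty,W:wait | queues: N=0 E=3 S=0 W=0
Step 4 [NS]: N:empty,E:wait,S:empty,W:wait | queues: N=0 E=3 S=0 W=0
Cars crossed by step 4: 4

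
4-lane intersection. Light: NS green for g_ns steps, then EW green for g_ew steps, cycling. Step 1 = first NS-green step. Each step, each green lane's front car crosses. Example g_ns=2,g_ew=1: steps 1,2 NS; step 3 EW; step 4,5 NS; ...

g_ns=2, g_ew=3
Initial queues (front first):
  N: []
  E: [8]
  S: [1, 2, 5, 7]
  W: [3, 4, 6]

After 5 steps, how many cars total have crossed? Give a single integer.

Step 1 [NS]: N:empty,E:wait,S:car1-GO,W:wait | queues: N=0 E=1 S=3 W=3
Step 2 [NS]: N:empty,E:wait,S:car2-GO,W:wait | queues: N=0 E=1 S=2 W=3
Step 3 [EW]: N:wait,E:car8-GO,S:wait,W:car3-GO | queues: N=0 E=0 S=2 W=2
Step 4 [EW]: N:wait,E:empty,S:wait,W:car4-GO | queues: N=0 E=0 S=2 W=1
Step 5 [EW]: N:wait,E:empty,S:wait,W:car6-GO | queues: N=0 E=0 S=2 W=0
Cars crossed by step 5: 6

Answer: 6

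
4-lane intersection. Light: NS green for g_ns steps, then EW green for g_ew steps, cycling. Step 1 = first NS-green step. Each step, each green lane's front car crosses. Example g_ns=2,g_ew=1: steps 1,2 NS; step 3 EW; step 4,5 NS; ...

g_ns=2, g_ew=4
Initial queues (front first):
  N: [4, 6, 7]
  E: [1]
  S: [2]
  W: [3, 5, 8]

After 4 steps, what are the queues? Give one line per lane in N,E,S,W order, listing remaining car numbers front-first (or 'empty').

Step 1 [NS]: N:car4-GO,E:wait,S:car2-GO,W:wait | queues: N=2 E=1 S=0 W=3
Step 2 [NS]: N:car6-GO,E:wait,S:empty,W:wait | queues: N=1 E=1 S=0 W=3
Step 3 [EW]: N:wait,E:car1-GO,S:wait,W:car3-GO | queues: N=1 E=0 S=0 W=2
Step 4 [EW]: N:wait,E:empty,S:wait,W:car5-GO | queues: N=1 E=0 S=0 W=1

N: 7
E: empty
S: empty
W: 8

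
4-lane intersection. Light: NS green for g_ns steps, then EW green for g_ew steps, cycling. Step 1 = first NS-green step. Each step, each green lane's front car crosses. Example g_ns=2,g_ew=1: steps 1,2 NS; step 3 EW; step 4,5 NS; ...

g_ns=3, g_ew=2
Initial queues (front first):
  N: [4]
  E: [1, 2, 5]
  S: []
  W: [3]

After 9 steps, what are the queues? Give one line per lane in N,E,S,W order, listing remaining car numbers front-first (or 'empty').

Step 1 [NS]: N:car4-GO,E:wait,S:empty,W:wait | queues: N=0 E=3 S=0 W=1
Step 2 [NS]: N:empty,E:wait,S:empty,W:wait | queues: N=0 E=3 S=0 W=1
Step 3 [NS]: N:empty,E:wait,S:empty,W:wait | queues: N=0 E=3 S=0 W=1
Step 4 [EW]: N:wait,E:car1-GO,S:wait,W:car3-GO | queues: N=0 E=2 S=0 W=0
Step 5 [EW]: N:wait,E:car2-GO,S:wait,W:empty | queues: N=0 E=1 S=0 W=0
Step 6 [NS]: N:empty,E:wait,S:empty,W:wait | queues: N=0 E=1 S=0 W=0
Step 7 [NS]: N:empty,E:wait,S:empty,W:wait | queues: N=0 E=1 S=0 W=0
Step 8 [NS]: N:empty,E:wait,S:empty,W:wait | queues: N=0 E=1 S=0 W=0
Step 9 [EW]: N:wait,E:car5-GO,S:wait,W:empty | queues: N=0 E=0 S=0 W=0

N: empty
E: empty
S: empty
W: empty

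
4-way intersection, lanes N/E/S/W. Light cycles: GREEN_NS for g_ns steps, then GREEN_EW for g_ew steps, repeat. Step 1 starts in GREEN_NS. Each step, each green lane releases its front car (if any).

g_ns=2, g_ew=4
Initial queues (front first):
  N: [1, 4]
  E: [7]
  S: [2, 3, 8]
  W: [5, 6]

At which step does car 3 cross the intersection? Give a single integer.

Step 1 [NS]: N:car1-GO,E:wait,S:car2-GO,W:wait | queues: N=1 E=1 S=2 W=2
Step 2 [NS]: N:car4-GO,E:wait,S:car3-GO,W:wait | queues: N=0 E=1 S=1 W=2
Step 3 [EW]: N:wait,E:car7-GO,S:wait,W:car5-GO | queues: N=0 E=0 S=1 W=1
Step 4 [EW]: N:wait,E:empty,S:wait,W:car6-GO | queues: N=0 E=0 S=1 W=0
Step 5 [EW]: N:wait,E:empty,S:wait,W:empty | queues: N=0 E=0 S=1 W=0
Step 6 [EW]: N:wait,E:empty,S:wait,W:empty | queues: N=0 E=0 S=1 W=0
Step 7 [NS]: N:empty,E:wait,S:car8-GO,W:wait | queues: N=0 E=0 S=0 W=0
Car 3 crosses at step 2

2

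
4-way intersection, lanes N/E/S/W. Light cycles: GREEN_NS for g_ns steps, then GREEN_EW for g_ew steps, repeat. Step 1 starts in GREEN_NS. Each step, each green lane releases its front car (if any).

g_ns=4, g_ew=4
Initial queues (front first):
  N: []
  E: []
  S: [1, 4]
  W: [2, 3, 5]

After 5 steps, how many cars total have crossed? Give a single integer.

Answer: 3

Derivation:
Step 1 [NS]: N:empty,E:wait,S:car1-GO,W:wait | queues: N=0 E=0 S=1 W=3
Step 2 [NS]: N:empty,E:wait,S:car4-GO,W:wait | queues: N=0 E=0 S=0 W=3
Step 3 [NS]: N:empty,E:wait,S:empty,W:wait | queues: N=0 E=0 S=0 W=3
Step 4 [NS]: N:empty,E:wait,S:empty,W:wait | queues: N=0 E=0 S=0 W=3
Step 5 [EW]: N:wait,E:empty,S:wait,W:car2-GO | queues: N=0 E=0 S=0 W=2
Cars crossed by step 5: 3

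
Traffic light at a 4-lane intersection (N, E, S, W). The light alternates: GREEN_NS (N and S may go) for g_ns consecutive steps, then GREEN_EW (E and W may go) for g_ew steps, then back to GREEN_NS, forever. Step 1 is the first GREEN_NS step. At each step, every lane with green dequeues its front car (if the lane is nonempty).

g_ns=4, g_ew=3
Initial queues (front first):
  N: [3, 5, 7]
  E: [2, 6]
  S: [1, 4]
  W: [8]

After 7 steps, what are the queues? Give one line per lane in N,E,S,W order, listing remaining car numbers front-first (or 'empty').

Step 1 [NS]: N:car3-GO,E:wait,S:car1-GO,W:wait | queues: N=2 E=2 S=1 W=1
Step 2 [NS]: N:car5-GO,E:wait,S:car4-GO,W:wait | queues: N=1 E=2 S=0 W=1
Step 3 [NS]: N:car7-GO,E:wait,S:empty,W:wait | queues: N=0 E=2 S=0 W=1
Step 4 [NS]: N:empty,E:wait,S:empty,W:wait | queues: N=0 E=2 S=0 W=1
Step 5 [EW]: N:wait,E:car2-GO,S:wait,W:car8-GO | queues: N=0 E=1 S=0 W=0
Step 6 [EW]: N:wait,E:car6-GO,S:wait,W:empty | queues: N=0 E=0 S=0 W=0

N: empty
E: empty
S: empty
W: empty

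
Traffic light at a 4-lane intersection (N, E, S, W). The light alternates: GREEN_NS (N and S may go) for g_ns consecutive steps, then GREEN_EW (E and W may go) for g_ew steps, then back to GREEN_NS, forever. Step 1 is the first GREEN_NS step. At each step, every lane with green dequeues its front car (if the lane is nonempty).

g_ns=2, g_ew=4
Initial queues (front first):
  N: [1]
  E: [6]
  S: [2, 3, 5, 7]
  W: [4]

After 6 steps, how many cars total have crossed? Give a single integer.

Step 1 [NS]: N:car1-GO,E:wait,S:car2-GO,W:wait | queues: N=0 E=1 S=3 W=1
Step 2 [NS]: N:empty,E:wait,S:car3-GO,W:wait | queues: N=0 E=1 S=2 W=1
Step 3 [EW]: N:wait,E:car6-GO,S:wait,W:car4-GO | queues: N=0 E=0 S=2 W=0
Step 4 [EW]: N:wait,E:empty,S:wait,W:empty | queues: N=0 E=0 S=2 W=0
Step 5 [EW]: N:wait,E:empty,S:wait,W:empty | queues: N=0 E=0 S=2 W=0
Step 6 [EW]: N:wait,E:empty,S:wait,W:empty | queues: N=0 E=0 S=2 W=0
Cars crossed by step 6: 5

Answer: 5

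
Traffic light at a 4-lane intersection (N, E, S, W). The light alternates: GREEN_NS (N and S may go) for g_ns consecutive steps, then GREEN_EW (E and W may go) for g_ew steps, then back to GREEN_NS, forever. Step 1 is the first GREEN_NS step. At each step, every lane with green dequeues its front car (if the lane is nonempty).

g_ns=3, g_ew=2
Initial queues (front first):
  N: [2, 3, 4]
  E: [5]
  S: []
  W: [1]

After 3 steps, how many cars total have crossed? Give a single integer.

Answer: 3

Derivation:
Step 1 [NS]: N:car2-GO,E:wait,S:empty,W:wait | queues: N=2 E=1 S=0 W=1
Step 2 [NS]: N:car3-GO,E:wait,S:empty,W:wait | queues: N=1 E=1 S=0 W=1
Step 3 [NS]: N:car4-GO,E:wait,S:empty,W:wait | queues: N=0 E=1 S=0 W=1
Cars crossed by step 3: 3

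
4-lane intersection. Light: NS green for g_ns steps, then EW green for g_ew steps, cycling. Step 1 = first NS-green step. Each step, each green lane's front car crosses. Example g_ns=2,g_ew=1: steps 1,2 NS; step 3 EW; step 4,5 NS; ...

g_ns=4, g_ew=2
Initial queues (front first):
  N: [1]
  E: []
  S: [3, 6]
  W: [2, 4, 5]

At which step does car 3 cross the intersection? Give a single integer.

Step 1 [NS]: N:car1-GO,E:wait,S:car3-GO,W:wait | queues: N=0 E=0 S=1 W=3
Step 2 [NS]: N:empty,E:wait,S:car6-GO,W:wait | queues: N=0 E=0 S=0 W=3
Step 3 [NS]: N:empty,E:wait,S:empty,W:wait | queues: N=0 E=0 S=0 W=3
Step 4 [NS]: N:empty,E:wait,S:empty,W:wait | queues: N=0 E=0 S=0 W=3
Step 5 [EW]: N:wait,E:empty,S:wait,W:car2-GO | queues: N=0 E=0 S=0 W=2
Step 6 [EW]: N:wait,E:empty,S:wait,W:car4-GO | queues: N=0 E=0 S=0 W=1
Step 7 [NS]: N:empty,E:wait,S:empty,W:wait | queues: N=0 E=0 S=0 W=1
Step 8 [NS]: N:empty,E:wait,S:empty,W:wait | queues: N=0 E=0 S=0 W=1
Step 9 [NS]: N:empty,E:wait,S:empty,W:wait | queues: N=0 E=0 S=0 W=1
Step 10 [NS]: N:empty,E:wait,S:empty,W:wait | queues: N=0 E=0 S=0 W=1
Step 11 [EW]: N:wait,E:empty,S:wait,W:car5-GO | queues: N=0 E=0 S=0 W=0
Car 3 crosses at step 1

1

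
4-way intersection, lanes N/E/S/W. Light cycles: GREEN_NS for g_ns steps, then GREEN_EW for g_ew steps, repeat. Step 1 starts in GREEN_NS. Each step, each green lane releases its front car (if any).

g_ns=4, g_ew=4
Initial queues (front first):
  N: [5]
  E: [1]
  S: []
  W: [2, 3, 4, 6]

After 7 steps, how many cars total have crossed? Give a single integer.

Answer: 5

Derivation:
Step 1 [NS]: N:car5-GO,E:wait,S:empty,W:wait | queues: N=0 E=1 S=0 W=4
Step 2 [NS]: N:empty,E:wait,S:empty,W:wait | queues: N=0 E=1 S=0 W=4
Step 3 [NS]: N:empty,E:wait,S:empty,W:wait | queues: N=0 E=1 S=0 W=4
Step 4 [NS]: N:empty,E:wait,S:empty,W:wait | queues: N=0 E=1 S=0 W=4
Step 5 [EW]: N:wait,E:car1-GO,S:wait,W:car2-GO | queues: N=0 E=0 S=0 W=3
Step 6 [EW]: N:wait,E:empty,S:wait,W:car3-GO | queues: N=0 E=0 S=0 W=2
Step 7 [EW]: N:wait,E:empty,S:wait,W:car4-GO | queues: N=0 E=0 S=0 W=1
Cars crossed by step 7: 5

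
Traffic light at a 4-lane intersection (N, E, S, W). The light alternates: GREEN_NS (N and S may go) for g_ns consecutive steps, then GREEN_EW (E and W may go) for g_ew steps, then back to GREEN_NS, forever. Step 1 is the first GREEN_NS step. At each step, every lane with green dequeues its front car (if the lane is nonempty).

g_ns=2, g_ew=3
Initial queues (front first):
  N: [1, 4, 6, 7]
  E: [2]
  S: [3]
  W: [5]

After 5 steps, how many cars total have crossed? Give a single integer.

Step 1 [NS]: N:car1-GO,E:wait,S:car3-GO,W:wait | queues: N=3 E=1 S=0 W=1
Step 2 [NS]: N:car4-GO,E:wait,S:empty,W:wait | queues: N=2 E=1 S=0 W=1
Step 3 [EW]: N:wait,E:car2-GO,S:wait,W:car5-GO | queues: N=2 E=0 S=0 W=0
Step 4 [EW]: N:wait,E:empty,S:wait,W:empty | queues: N=2 E=0 S=0 W=0
Step 5 [EW]: N:wait,E:empty,S:wait,W:empty | queues: N=2 E=0 S=0 W=0
Cars crossed by step 5: 5

Answer: 5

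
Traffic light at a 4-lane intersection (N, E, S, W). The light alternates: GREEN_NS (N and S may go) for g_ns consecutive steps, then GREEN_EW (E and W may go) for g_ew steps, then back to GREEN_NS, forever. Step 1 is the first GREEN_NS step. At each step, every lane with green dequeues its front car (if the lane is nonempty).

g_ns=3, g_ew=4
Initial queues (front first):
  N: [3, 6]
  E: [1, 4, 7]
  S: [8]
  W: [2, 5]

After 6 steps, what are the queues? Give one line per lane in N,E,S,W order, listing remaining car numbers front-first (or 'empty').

Step 1 [NS]: N:car3-GO,E:wait,S:car8-GO,W:wait | queues: N=1 E=3 S=0 W=2
Step 2 [NS]: N:car6-GO,E:wait,S:empty,W:wait | queues: N=0 E=3 S=0 W=2
Step 3 [NS]: N:empty,E:wait,S:empty,W:wait | queues: N=0 E=3 S=0 W=2
Step 4 [EW]: N:wait,E:car1-GO,S:wait,W:car2-GO | queues: N=0 E=2 S=0 W=1
Step 5 [EW]: N:wait,E:car4-GO,S:wait,W:car5-GO | queues: N=0 E=1 S=0 W=0
Step 6 [EW]: N:wait,E:car7-GO,S:wait,W:empty | queues: N=0 E=0 S=0 W=0

N: empty
E: empty
S: empty
W: empty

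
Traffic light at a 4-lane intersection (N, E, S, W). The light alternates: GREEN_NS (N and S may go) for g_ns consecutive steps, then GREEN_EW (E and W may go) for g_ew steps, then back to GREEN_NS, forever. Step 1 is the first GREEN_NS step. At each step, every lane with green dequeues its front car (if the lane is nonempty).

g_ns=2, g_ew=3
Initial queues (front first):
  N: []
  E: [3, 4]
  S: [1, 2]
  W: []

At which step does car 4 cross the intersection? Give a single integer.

Step 1 [NS]: N:empty,E:wait,S:car1-GO,W:wait | queues: N=0 E=2 S=1 W=0
Step 2 [NS]: N:empty,E:wait,S:car2-GO,W:wait | queues: N=0 E=2 S=0 W=0
Step 3 [EW]: N:wait,E:car3-GO,S:wait,W:empty | queues: N=0 E=1 S=0 W=0
Step 4 [EW]: N:wait,E:car4-GO,S:wait,W:empty | queues: N=0 E=0 S=0 W=0
Car 4 crosses at step 4

4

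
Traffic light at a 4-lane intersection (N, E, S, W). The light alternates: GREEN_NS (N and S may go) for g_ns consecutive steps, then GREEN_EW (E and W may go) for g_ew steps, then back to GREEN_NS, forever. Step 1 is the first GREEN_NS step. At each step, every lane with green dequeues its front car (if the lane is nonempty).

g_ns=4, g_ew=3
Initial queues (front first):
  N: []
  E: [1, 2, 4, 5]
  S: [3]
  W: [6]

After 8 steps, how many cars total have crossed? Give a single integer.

Answer: 5

Derivation:
Step 1 [NS]: N:empty,E:wait,S:car3-GO,W:wait | queues: N=0 E=4 S=0 W=1
Step 2 [NS]: N:empty,E:wait,S:empty,W:wait | queues: N=0 E=4 S=0 W=1
Step 3 [NS]: N:empty,E:wait,S:empty,W:wait | queues: N=0 E=4 S=0 W=1
Step 4 [NS]: N:empty,E:wait,S:empty,W:wait | queues: N=0 E=4 S=0 W=1
Step 5 [EW]: N:wait,E:car1-GO,S:wait,W:car6-GO | queues: N=0 E=3 S=0 W=0
Step 6 [EW]: N:wait,E:car2-GO,S:wait,W:empty | queues: N=0 E=2 S=0 W=0
Step 7 [EW]: N:wait,E:car4-GO,S:wait,W:empty | queues: N=0 E=1 S=0 W=0
Step 8 [NS]: N:empty,E:wait,S:empty,W:wait | queues: N=0 E=1 S=0 W=0
Cars crossed by step 8: 5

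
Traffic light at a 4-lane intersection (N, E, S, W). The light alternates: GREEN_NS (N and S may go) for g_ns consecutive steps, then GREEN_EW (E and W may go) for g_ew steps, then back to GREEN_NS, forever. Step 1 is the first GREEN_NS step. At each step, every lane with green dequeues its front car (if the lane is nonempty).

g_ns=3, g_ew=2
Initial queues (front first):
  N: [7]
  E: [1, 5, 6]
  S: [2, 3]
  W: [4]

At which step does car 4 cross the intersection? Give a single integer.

Step 1 [NS]: N:car7-GO,E:wait,S:car2-GO,W:wait | queues: N=0 E=3 S=1 W=1
Step 2 [NS]: N:empty,E:wait,S:car3-GO,W:wait | queues: N=0 E=3 S=0 W=1
Step 3 [NS]: N:empty,E:wait,S:empty,W:wait | queues: N=0 E=3 S=0 W=1
Step 4 [EW]: N:wait,E:car1-GO,S:wait,W:car4-GO | queues: N=0 E=2 S=0 W=0
Step 5 [EW]: N:wait,E:car5-GO,S:wait,W:empty | queues: N=0 E=1 S=0 W=0
Step 6 [NS]: N:empty,E:wait,S:empty,W:wait | queues: N=0 E=1 S=0 W=0
Step 7 [NS]: N:empty,E:wait,S:empty,W:wait | queues: N=0 E=1 S=0 W=0
Step 8 [NS]: N:empty,E:wait,S:empty,W:wait | queues: N=0 E=1 S=0 W=0
Step 9 [EW]: N:wait,E:car6-GO,S:wait,W:empty | queues: N=0 E=0 S=0 W=0
Car 4 crosses at step 4

4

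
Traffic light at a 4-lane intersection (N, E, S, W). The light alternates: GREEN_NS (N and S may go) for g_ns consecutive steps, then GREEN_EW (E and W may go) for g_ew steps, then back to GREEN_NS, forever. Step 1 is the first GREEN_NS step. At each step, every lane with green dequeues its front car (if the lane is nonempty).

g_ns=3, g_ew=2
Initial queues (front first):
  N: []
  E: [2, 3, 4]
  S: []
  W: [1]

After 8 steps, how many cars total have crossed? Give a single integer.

Step 1 [NS]: N:empty,E:wait,S:empty,W:wait | queues: N=0 E=3 S=0 W=1
Step 2 [NS]: N:empty,E:wait,S:empty,W:wait | queues: N=0 E=3 S=0 W=1
Step 3 [NS]: N:empty,E:wait,S:empty,W:wait | queues: N=0 E=3 S=0 W=1
Step 4 [EW]: N:wait,E:car2-GO,S:wait,W:car1-GO | queues: N=0 E=2 S=0 W=0
Step 5 [EW]: N:wait,E:car3-GO,S:wait,W:empty | queues: N=0 E=1 S=0 W=0
Step 6 [NS]: N:empty,E:wait,S:empty,W:wait | queues: N=0 E=1 S=0 W=0
Step 7 [NS]: N:empty,E:wait,S:empty,W:wait | queues: N=0 E=1 S=0 W=0
Step 8 [NS]: N:empty,E:wait,S:empty,W:wait | queues: N=0 E=1 S=0 W=0
Cars crossed by step 8: 3

Answer: 3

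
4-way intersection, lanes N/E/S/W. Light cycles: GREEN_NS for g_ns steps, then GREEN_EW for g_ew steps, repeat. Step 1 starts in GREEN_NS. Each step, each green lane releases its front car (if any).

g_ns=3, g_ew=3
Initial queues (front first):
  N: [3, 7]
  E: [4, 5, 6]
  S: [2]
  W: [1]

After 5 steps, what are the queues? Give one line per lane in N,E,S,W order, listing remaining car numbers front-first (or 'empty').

Step 1 [NS]: N:car3-GO,E:wait,S:car2-GO,W:wait | queues: N=1 E=3 S=0 W=1
Step 2 [NS]: N:car7-GO,E:wait,S:empty,W:wait | queues: N=0 E=3 S=0 W=1
Step 3 [NS]: N:empty,E:wait,S:empty,W:wait | queues: N=0 E=3 S=0 W=1
Step 4 [EW]: N:wait,E:car4-GO,S:wait,W:car1-GO | queues: N=0 E=2 S=0 W=0
Step 5 [EW]: N:wait,E:car5-GO,S:wait,W:empty | queues: N=0 E=1 S=0 W=0

N: empty
E: 6
S: empty
W: empty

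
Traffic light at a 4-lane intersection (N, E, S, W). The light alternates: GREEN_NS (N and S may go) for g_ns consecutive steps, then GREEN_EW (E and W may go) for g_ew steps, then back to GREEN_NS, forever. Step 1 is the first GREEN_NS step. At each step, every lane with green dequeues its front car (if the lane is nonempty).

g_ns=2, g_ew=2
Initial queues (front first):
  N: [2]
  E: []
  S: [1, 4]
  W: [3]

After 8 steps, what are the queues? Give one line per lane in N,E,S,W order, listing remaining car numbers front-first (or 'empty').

Step 1 [NS]: N:car2-GO,E:wait,S:car1-GO,W:wait | queues: N=0 E=0 S=1 W=1
Step 2 [NS]: N:empty,E:wait,S:car4-GO,W:wait | queues: N=0 E=0 S=0 W=1
Step 3 [EW]: N:wait,E:empty,S:wait,W:car3-GO | queues: N=0 E=0 S=0 W=0

N: empty
E: empty
S: empty
W: empty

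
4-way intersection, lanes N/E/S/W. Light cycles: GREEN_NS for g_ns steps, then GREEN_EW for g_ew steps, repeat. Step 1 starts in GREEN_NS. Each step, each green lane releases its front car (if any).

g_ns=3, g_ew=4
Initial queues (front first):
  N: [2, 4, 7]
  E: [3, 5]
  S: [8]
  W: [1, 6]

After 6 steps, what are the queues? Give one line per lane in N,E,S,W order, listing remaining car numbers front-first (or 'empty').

Step 1 [NS]: N:car2-GO,E:wait,S:car8-GO,W:wait | queues: N=2 E=2 S=0 W=2
Step 2 [NS]: N:car4-GO,E:wait,S:empty,W:wait | queues: N=1 E=2 S=0 W=2
Step 3 [NS]: N:car7-GO,E:wait,S:empty,W:wait | queues: N=0 E=2 S=0 W=2
Step 4 [EW]: N:wait,E:car3-GO,S:wait,W:car1-GO | queues: N=0 E=1 S=0 W=1
Step 5 [EW]: N:wait,E:car5-GO,S:wait,W:car6-GO | queues: N=0 E=0 S=0 W=0

N: empty
E: empty
S: empty
W: empty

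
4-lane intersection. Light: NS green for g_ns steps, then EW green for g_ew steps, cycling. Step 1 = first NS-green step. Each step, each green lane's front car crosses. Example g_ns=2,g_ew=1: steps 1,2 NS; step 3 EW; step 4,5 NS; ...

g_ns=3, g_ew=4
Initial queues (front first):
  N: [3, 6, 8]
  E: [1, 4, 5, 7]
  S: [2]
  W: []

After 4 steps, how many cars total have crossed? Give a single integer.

Step 1 [NS]: N:car3-GO,E:wait,S:car2-GO,W:wait | queues: N=2 E=4 S=0 W=0
Step 2 [NS]: N:car6-GO,E:wait,S:empty,W:wait | queues: N=1 E=4 S=0 W=0
Step 3 [NS]: N:car8-GO,E:wait,S:empty,W:wait | queues: N=0 E=4 S=0 W=0
Step 4 [EW]: N:wait,E:car1-GO,S:wait,W:empty | queues: N=0 E=3 S=0 W=0
Cars crossed by step 4: 5

Answer: 5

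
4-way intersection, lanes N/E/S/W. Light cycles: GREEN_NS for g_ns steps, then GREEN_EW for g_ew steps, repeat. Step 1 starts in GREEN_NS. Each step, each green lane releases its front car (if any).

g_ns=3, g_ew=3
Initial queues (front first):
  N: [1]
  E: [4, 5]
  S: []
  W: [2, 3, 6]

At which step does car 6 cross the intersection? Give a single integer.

Step 1 [NS]: N:car1-GO,E:wait,S:empty,W:wait | queues: N=0 E=2 S=0 W=3
Step 2 [NS]: N:empty,E:wait,S:empty,W:wait | queues: N=0 E=2 S=0 W=3
Step 3 [NS]: N:empty,E:wait,S:empty,W:wait | queues: N=0 E=2 S=0 W=3
Step 4 [EW]: N:wait,E:car4-GO,S:wait,W:car2-GO | queues: N=0 E=1 S=0 W=2
Step 5 [EW]: N:wait,E:car5-GO,S:wait,W:car3-GO | queues: N=0 E=0 S=0 W=1
Step 6 [EW]: N:wait,E:empty,S:wait,W:car6-GO | queues: N=0 E=0 S=0 W=0
Car 6 crosses at step 6

6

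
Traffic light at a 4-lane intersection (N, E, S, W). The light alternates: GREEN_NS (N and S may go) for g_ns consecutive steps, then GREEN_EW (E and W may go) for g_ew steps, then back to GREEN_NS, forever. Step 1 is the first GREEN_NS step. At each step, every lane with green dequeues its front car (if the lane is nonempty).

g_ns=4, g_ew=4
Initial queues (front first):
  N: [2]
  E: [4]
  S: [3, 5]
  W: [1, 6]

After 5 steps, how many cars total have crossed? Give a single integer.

Answer: 5

Derivation:
Step 1 [NS]: N:car2-GO,E:wait,S:car3-GO,W:wait | queues: N=0 E=1 S=1 W=2
Step 2 [NS]: N:empty,E:wait,S:car5-GO,W:wait | queues: N=0 E=1 S=0 W=2
Step 3 [NS]: N:empty,E:wait,S:empty,W:wait | queues: N=0 E=1 S=0 W=2
Step 4 [NS]: N:empty,E:wait,S:empty,W:wait | queues: N=0 E=1 S=0 W=2
Step 5 [EW]: N:wait,E:car4-GO,S:wait,W:car1-GO | queues: N=0 E=0 S=0 W=1
Cars crossed by step 5: 5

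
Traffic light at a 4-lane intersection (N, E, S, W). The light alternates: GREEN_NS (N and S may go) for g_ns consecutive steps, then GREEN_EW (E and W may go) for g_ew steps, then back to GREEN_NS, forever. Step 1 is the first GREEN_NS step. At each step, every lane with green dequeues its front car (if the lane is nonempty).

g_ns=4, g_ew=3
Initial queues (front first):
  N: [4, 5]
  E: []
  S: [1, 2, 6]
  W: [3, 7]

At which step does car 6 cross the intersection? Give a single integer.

Step 1 [NS]: N:car4-GO,E:wait,S:car1-GO,W:wait | queues: N=1 E=0 S=2 W=2
Step 2 [NS]: N:car5-GO,E:wait,S:car2-GO,W:wait | queues: N=0 E=0 S=1 W=2
Step 3 [NS]: N:empty,E:wait,S:car6-GO,W:wait | queues: N=0 E=0 S=0 W=2
Step 4 [NS]: N:empty,E:wait,S:empty,W:wait | queues: N=0 E=0 S=0 W=2
Step 5 [EW]: N:wait,E:empty,S:wait,W:car3-GO | queues: N=0 E=0 S=0 W=1
Step 6 [EW]: N:wait,E:empty,S:wait,W:car7-GO | queues: N=0 E=0 S=0 W=0
Car 6 crosses at step 3

3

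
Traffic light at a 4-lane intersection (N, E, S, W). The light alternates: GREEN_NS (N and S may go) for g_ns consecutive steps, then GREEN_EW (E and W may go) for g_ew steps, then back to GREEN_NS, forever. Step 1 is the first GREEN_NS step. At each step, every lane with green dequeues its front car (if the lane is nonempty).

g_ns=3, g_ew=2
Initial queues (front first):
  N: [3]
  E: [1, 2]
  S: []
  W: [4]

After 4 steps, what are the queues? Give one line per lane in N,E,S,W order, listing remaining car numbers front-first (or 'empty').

Step 1 [NS]: N:car3-GO,E:wait,S:empty,W:wait | queues: N=0 E=2 S=0 W=1
Step 2 [NS]: N:empty,E:wait,S:empty,W:wait | queues: N=0 E=2 S=0 W=1
Step 3 [NS]: N:empty,E:wait,S:empty,W:wait | queues: N=0 E=2 S=0 W=1
Step 4 [EW]: N:wait,E:car1-GO,S:wait,W:car4-GO | queues: N=0 E=1 S=0 W=0

N: empty
E: 2
S: empty
W: empty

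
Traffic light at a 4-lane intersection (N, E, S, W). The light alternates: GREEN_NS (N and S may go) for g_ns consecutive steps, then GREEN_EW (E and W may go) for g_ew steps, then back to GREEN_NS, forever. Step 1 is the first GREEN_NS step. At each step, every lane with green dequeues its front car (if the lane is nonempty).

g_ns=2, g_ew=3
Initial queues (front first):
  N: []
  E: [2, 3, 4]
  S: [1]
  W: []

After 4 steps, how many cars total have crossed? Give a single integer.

Answer: 3

Derivation:
Step 1 [NS]: N:empty,E:wait,S:car1-GO,W:wait | queues: N=0 E=3 S=0 W=0
Step 2 [NS]: N:empty,E:wait,S:empty,W:wait | queues: N=0 E=3 S=0 W=0
Step 3 [EW]: N:wait,E:car2-GO,S:wait,W:empty | queues: N=0 E=2 S=0 W=0
Step 4 [EW]: N:wait,E:car3-GO,S:wait,W:empty | queues: N=0 E=1 S=0 W=0
Cars crossed by step 4: 3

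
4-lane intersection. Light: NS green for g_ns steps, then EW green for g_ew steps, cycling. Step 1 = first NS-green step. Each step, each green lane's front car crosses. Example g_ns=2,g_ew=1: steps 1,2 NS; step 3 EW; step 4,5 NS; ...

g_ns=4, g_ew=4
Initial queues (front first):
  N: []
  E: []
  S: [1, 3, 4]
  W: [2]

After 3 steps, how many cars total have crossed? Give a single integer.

Answer: 3

Derivation:
Step 1 [NS]: N:empty,E:wait,S:car1-GO,W:wait | queues: N=0 E=0 S=2 W=1
Step 2 [NS]: N:empty,E:wait,S:car3-GO,W:wait | queues: N=0 E=0 S=1 W=1
Step 3 [NS]: N:empty,E:wait,S:car4-GO,W:wait | queues: N=0 E=0 S=0 W=1
Cars crossed by step 3: 3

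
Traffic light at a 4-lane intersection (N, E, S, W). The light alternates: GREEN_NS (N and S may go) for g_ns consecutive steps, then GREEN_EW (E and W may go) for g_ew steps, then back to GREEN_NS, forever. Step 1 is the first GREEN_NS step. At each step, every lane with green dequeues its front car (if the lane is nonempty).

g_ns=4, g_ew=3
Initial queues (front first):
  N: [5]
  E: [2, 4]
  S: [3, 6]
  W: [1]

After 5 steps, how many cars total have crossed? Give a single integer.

Answer: 5

Derivation:
Step 1 [NS]: N:car5-GO,E:wait,S:car3-GO,W:wait | queues: N=0 E=2 S=1 W=1
Step 2 [NS]: N:empty,E:wait,S:car6-GO,W:wait | queues: N=0 E=2 S=0 W=1
Step 3 [NS]: N:empty,E:wait,S:empty,W:wait | queues: N=0 E=2 S=0 W=1
Step 4 [NS]: N:empty,E:wait,S:empty,W:wait | queues: N=0 E=2 S=0 W=1
Step 5 [EW]: N:wait,E:car2-GO,S:wait,W:car1-GO | queues: N=0 E=1 S=0 W=0
Cars crossed by step 5: 5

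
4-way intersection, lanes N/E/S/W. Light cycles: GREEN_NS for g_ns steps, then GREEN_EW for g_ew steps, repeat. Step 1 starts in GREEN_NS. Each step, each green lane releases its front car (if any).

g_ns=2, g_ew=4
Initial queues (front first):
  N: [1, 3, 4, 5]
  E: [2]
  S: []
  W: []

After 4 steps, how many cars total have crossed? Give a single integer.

Step 1 [NS]: N:car1-GO,E:wait,S:empty,W:wait | queues: N=3 E=1 S=0 W=0
Step 2 [NS]: N:car3-GO,E:wait,S:empty,W:wait | queues: N=2 E=1 S=0 W=0
Step 3 [EW]: N:wait,E:car2-GO,S:wait,W:empty | queues: N=2 E=0 S=0 W=0
Step 4 [EW]: N:wait,E:empty,S:wait,W:empty | queues: N=2 E=0 S=0 W=0
Cars crossed by step 4: 3

Answer: 3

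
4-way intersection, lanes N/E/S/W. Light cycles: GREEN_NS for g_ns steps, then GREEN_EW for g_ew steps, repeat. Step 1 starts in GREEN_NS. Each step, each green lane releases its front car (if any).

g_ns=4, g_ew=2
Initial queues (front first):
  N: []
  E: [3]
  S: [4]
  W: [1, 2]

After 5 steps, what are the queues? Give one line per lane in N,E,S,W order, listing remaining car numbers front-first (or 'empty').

Step 1 [NS]: N:empty,E:wait,S:car4-GO,W:wait | queues: N=0 E=1 S=0 W=2
Step 2 [NS]: N:empty,E:wait,S:empty,W:wait | queues: N=0 E=1 S=0 W=2
Step 3 [NS]: N:empty,E:wait,S:empty,W:wait | queues: N=0 E=1 S=0 W=2
Step 4 [NS]: N:empty,E:wait,S:empty,W:wait | queues: N=0 E=1 S=0 W=2
Step 5 [EW]: N:wait,E:car3-GO,S:wait,W:car1-GO | queues: N=0 E=0 S=0 W=1

N: empty
E: empty
S: empty
W: 2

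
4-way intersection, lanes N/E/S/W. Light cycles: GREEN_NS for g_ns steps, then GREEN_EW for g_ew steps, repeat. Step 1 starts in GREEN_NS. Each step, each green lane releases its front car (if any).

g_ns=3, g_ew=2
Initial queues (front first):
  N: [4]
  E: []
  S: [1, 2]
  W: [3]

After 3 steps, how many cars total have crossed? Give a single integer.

Step 1 [NS]: N:car4-GO,E:wait,S:car1-GO,W:wait | queues: N=0 E=0 S=1 W=1
Step 2 [NS]: N:empty,E:wait,S:car2-GO,W:wait | queues: N=0 E=0 S=0 W=1
Step 3 [NS]: N:empty,E:wait,S:empty,W:wait | queues: N=0 E=0 S=0 W=1
Cars crossed by step 3: 3

Answer: 3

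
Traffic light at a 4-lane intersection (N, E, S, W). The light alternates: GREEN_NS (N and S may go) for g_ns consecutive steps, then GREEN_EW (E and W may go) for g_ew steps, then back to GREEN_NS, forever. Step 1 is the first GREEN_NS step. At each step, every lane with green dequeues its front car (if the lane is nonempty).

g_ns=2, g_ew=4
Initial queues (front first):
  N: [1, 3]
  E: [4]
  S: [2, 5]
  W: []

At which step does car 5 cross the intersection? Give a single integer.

Step 1 [NS]: N:car1-GO,E:wait,S:car2-GO,W:wait | queues: N=1 E=1 S=1 W=0
Step 2 [NS]: N:car3-GO,E:wait,S:car5-GO,W:wait | queues: N=0 E=1 S=0 W=0
Step 3 [EW]: N:wait,E:car4-GO,S:wait,W:empty | queues: N=0 E=0 S=0 W=0
Car 5 crosses at step 2

2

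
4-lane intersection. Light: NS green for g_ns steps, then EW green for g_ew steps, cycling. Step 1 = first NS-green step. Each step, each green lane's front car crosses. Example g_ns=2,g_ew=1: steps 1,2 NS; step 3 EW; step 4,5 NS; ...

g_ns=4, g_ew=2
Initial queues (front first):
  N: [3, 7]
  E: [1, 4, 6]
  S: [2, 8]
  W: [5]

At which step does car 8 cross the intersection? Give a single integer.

Step 1 [NS]: N:car3-GO,E:wait,S:car2-GO,W:wait | queues: N=1 E=3 S=1 W=1
Step 2 [NS]: N:car7-GO,E:wait,S:car8-GO,W:wait | queues: N=0 E=3 S=0 W=1
Step 3 [NS]: N:empty,E:wait,S:empty,W:wait | queues: N=0 E=3 S=0 W=1
Step 4 [NS]: N:empty,E:wait,S:empty,W:wait | queues: N=0 E=3 S=0 W=1
Step 5 [EW]: N:wait,E:car1-GO,S:wait,W:car5-GO | queues: N=0 E=2 S=0 W=0
Step 6 [EW]: N:wait,E:car4-GO,S:wait,W:empty | queues: N=0 E=1 S=0 W=0
Step 7 [NS]: N:empty,E:wait,S:empty,W:wait | queues: N=0 E=1 S=0 W=0
Step 8 [NS]: N:empty,E:wait,S:empty,W:wait | queues: N=0 E=1 S=0 W=0
Step 9 [NS]: N:empty,E:wait,S:empty,W:wait | queues: N=0 E=1 S=0 W=0
Step 10 [NS]: N:empty,E:wait,S:empty,W:wait | queues: N=0 E=1 S=0 W=0
Step 11 [EW]: N:wait,E:car6-GO,S:wait,W:empty | queues: N=0 E=0 S=0 W=0
Car 8 crosses at step 2

2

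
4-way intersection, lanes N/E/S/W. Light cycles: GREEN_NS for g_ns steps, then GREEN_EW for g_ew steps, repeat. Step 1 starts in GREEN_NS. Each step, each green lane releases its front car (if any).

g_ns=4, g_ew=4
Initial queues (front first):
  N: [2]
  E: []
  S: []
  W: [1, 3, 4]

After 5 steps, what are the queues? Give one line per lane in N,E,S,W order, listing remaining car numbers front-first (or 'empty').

Step 1 [NS]: N:car2-GO,E:wait,S:empty,W:wait | queues: N=0 E=0 S=0 W=3
Step 2 [NS]: N:empty,E:wait,S:empty,W:wait | queues: N=0 E=0 S=0 W=3
Step 3 [NS]: N:empty,E:wait,S:empty,W:wait | queues: N=0 E=0 S=0 W=3
Step 4 [NS]: N:empty,E:wait,S:empty,W:wait | queues: N=0 E=0 S=0 W=3
Step 5 [EW]: N:wait,E:empty,S:wait,W:car1-GO | queues: N=0 E=0 S=0 W=2

N: empty
E: empty
S: empty
W: 3 4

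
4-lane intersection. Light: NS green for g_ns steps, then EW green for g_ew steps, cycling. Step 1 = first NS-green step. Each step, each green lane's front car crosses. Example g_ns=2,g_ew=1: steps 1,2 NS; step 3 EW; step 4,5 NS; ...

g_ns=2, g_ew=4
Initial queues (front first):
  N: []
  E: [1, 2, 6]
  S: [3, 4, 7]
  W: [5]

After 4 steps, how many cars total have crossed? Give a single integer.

Step 1 [NS]: N:empty,E:wait,S:car3-GO,W:wait | queues: N=0 E=3 S=2 W=1
Step 2 [NS]: N:empty,E:wait,S:car4-GO,W:wait | queues: N=0 E=3 S=1 W=1
Step 3 [EW]: N:wait,E:car1-GO,S:wait,W:car5-GO | queues: N=0 E=2 S=1 W=0
Step 4 [EW]: N:wait,E:car2-GO,S:wait,W:empty | queues: N=0 E=1 S=1 W=0
Cars crossed by step 4: 5

Answer: 5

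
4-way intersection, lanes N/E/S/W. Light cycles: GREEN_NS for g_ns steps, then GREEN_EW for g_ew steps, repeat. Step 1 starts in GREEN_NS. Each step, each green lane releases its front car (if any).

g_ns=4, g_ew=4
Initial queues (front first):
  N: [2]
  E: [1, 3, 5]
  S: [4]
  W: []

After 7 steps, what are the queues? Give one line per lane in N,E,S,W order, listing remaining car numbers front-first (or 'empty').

Step 1 [NS]: N:car2-GO,E:wait,S:car4-GO,W:wait | queues: N=0 E=3 S=0 W=0
Step 2 [NS]: N:empty,E:wait,S:empty,W:wait | queues: N=0 E=3 S=0 W=0
Step 3 [NS]: N:empty,E:wait,S:empty,W:wait | queues: N=0 E=3 S=0 W=0
Step 4 [NS]: N:empty,E:wait,S:empty,W:wait | queues: N=0 E=3 S=0 W=0
Step 5 [EW]: N:wait,E:car1-GO,S:wait,W:empty | queues: N=0 E=2 S=0 W=0
Step 6 [EW]: N:wait,E:car3-GO,S:wait,W:empty | queues: N=0 E=1 S=0 W=0
Step 7 [EW]: N:wait,E:car5-GO,S:wait,W:empty | queues: N=0 E=0 S=0 W=0

N: empty
E: empty
S: empty
W: empty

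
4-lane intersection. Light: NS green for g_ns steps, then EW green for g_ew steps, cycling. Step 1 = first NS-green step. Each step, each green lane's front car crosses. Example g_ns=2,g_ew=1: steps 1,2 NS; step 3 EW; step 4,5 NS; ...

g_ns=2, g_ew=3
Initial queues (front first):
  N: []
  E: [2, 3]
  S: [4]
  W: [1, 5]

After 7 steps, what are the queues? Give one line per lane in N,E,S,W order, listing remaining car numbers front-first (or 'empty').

Step 1 [NS]: N:empty,E:wait,S:car4-GO,W:wait | queues: N=0 E=2 S=0 W=2
Step 2 [NS]: N:empty,E:wait,S:empty,W:wait | queues: N=0 E=2 S=0 W=2
Step 3 [EW]: N:wait,E:car2-GO,S:wait,W:car1-GO | queues: N=0 E=1 S=0 W=1
Step 4 [EW]: N:wait,E:car3-GO,S:wait,W:car5-GO | queues: N=0 E=0 S=0 W=0

N: empty
E: empty
S: empty
W: empty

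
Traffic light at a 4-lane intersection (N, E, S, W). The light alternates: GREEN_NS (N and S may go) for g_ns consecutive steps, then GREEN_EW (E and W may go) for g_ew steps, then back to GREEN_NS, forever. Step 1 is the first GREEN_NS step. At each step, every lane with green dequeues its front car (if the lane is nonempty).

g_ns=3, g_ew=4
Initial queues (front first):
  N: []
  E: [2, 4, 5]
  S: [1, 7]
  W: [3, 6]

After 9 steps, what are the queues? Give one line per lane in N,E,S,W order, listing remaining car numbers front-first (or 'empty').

Step 1 [NS]: N:empty,E:wait,S:car1-GO,W:wait | queues: N=0 E=3 S=1 W=2
Step 2 [NS]: N:empty,E:wait,S:car7-GO,W:wait | queues: N=0 E=3 S=0 W=2
Step 3 [NS]: N:empty,E:wait,S:empty,W:wait | queues: N=0 E=3 S=0 W=2
Step 4 [EW]: N:wait,E:car2-GO,S:wait,W:car3-GO | queues: N=0 E=2 S=0 W=1
Step 5 [EW]: N:wait,E:car4-GO,S:wait,W:car6-GO | queues: N=0 E=1 S=0 W=0
Step 6 [EW]: N:wait,E:car5-GO,S:wait,W:empty | queues: N=0 E=0 S=0 W=0

N: empty
E: empty
S: empty
W: empty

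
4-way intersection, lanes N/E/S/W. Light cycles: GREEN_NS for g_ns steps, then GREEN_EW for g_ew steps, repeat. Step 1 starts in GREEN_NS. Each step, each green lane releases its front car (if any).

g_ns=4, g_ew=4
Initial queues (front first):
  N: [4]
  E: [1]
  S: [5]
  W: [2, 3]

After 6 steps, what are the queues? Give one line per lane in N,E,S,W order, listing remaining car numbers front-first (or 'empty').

Step 1 [NS]: N:car4-GO,E:wait,S:car5-GO,W:wait | queues: N=0 E=1 S=0 W=2
Step 2 [NS]: N:empty,E:wait,S:empty,W:wait | queues: N=0 E=1 S=0 W=2
Step 3 [NS]: N:empty,E:wait,S:empty,W:wait | queues: N=0 E=1 S=0 W=2
Step 4 [NS]: N:empty,E:wait,S:empty,W:wait | queues: N=0 E=1 S=0 W=2
Step 5 [EW]: N:wait,E:car1-GO,S:wait,W:car2-GO | queues: N=0 E=0 S=0 W=1
Step 6 [EW]: N:wait,E:empty,S:wait,W:car3-GO | queues: N=0 E=0 S=0 W=0

N: empty
E: empty
S: empty
W: empty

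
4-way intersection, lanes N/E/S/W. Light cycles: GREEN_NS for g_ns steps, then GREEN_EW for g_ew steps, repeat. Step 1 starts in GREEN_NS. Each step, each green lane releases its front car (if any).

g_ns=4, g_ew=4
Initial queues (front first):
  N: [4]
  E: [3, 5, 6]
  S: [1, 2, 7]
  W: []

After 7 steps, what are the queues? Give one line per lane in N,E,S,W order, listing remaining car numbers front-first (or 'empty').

Step 1 [NS]: N:car4-GO,E:wait,S:car1-GO,W:wait | queues: N=0 E=3 S=2 W=0
Step 2 [NS]: N:empty,E:wait,S:car2-GO,W:wait | queues: N=0 E=3 S=1 W=0
Step 3 [NS]: N:empty,E:wait,S:car7-GO,W:wait | queues: N=0 E=3 S=0 W=0
Step 4 [NS]: N:empty,E:wait,S:empty,W:wait | queues: N=0 E=3 S=0 W=0
Step 5 [EW]: N:wait,E:car3-GO,S:wait,W:empty | queues: N=0 E=2 S=0 W=0
Step 6 [EW]: N:wait,E:car5-GO,S:wait,W:empty | queues: N=0 E=1 S=0 W=0
Step 7 [EW]: N:wait,E:car6-GO,S:wait,W:empty | queues: N=0 E=0 S=0 W=0

N: empty
E: empty
S: empty
W: empty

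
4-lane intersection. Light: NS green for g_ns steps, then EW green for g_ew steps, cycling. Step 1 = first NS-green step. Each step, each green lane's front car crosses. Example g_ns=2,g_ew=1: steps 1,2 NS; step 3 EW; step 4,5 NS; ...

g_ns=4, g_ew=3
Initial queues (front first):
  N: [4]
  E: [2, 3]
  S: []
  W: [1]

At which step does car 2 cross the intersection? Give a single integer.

Step 1 [NS]: N:car4-GO,E:wait,S:empty,W:wait | queues: N=0 E=2 S=0 W=1
Step 2 [NS]: N:empty,E:wait,S:empty,W:wait | queues: N=0 E=2 S=0 W=1
Step 3 [NS]: N:empty,E:wait,S:empty,W:wait | queues: N=0 E=2 S=0 W=1
Step 4 [NS]: N:empty,E:wait,S:empty,W:wait | queues: N=0 E=2 S=0 W=1
Step 5 [EW]: N:wait,E:car2-GO,S:wait,W:car1-GO | queues: N=0 E=1 S=0 W=0
Step 6 [EW]: N:wait,E:car3-GO,S:wait,W:empty | queues: N=0 E=0 S=0 W=0
Car 2 crosses at step 5

5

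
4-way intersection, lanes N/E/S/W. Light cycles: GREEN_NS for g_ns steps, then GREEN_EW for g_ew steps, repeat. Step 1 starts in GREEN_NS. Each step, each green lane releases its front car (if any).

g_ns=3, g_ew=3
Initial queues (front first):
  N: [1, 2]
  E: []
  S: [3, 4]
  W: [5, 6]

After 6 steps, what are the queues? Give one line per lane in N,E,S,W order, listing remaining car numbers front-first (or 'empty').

Step 1 [NS]: N:car1-GO,E:wait,S:car3-GO,W:wait | queues: N=1 E=0 S=1 W=2
Step 2 [NS]: N:car2-GO,E:wait,S:car4-GO,W:wait | queues: N=0 E=0 S=0 W=2
Step 3 [NS]: N:empty,E:wait,S:empty,W:wait | queues: N=0 E=0 S=0 W=2
Step 4 [EW]: N:wait,E:empty,S:wait,W:car5-GO | queues: N=0 E=0 S=0 W=1
Step 5 [EW]: N:wait,E:empty,S:wait,W:car6-GO | queues: N=0 E=0 S=0 W=0

N: empty
E: empty
S: empty
W: empty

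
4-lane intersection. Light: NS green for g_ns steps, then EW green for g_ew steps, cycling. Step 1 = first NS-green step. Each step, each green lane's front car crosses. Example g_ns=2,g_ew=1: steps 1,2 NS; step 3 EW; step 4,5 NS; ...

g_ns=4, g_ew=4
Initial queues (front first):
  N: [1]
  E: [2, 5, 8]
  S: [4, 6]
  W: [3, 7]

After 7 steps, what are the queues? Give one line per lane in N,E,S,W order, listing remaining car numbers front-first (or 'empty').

Step 1 [NS]: N:car1-GO,E:wait,S:car4-GO,W:wait | queues: N=0 E=3 S=1 W=2
Step 2 [NS]: N:empty,E:wait,S:car6-GO,W:wait | queues: N=0 E=3 S=0 W=2
Step 3 [NS]: N:empty,E:wait,S:empty,W:wait | queues: N=0 E=3 S=0 W=2
Step 4 [NS]: N:empty,E:wait,S:empty,W:wait | queues: N=0 E=3 S=0 W=2
Step 5 [EW]: N:wait,E:car2-GO,S:wait,W:car3-GO | queues: N=0 E=2 S=0 W=1
Step 6 [EW]: N:wait,E:car5-GO,S:wait,W:car7-GO | queues: N=0 E=1 S=0 W=0
Step 7 [EW]: N:wait,E:car8-GO,S:wait,W:empty | queues: N=0 E=0 S=0 W=0

N: empty
E: empty
S: empty
W: empty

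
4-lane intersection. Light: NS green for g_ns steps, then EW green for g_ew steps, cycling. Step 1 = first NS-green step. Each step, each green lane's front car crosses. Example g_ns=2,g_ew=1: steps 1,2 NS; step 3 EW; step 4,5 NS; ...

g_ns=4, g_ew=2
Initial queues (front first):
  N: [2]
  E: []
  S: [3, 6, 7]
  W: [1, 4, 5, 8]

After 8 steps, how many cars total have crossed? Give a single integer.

Answer: 6

Derivation:
Step 1 [NS]: N:car2-GO,E:wait,S:car3-GO,W:wait | queues: N=0 E=0 S=2 W=4
Step 2 [NS]: N:empty,E:wait,S:car6-GO,W:wait | queues: N=0 E=0 S=1 W=4
Step 3 [NS]: N:empty,E:wait,S:car7-GO,W:wait | queues: N=0 E=0 S=0 W=4
Step 4 [NS]: N:empty,E:wait,S:empty,W:wait | queues: N=0 E=0 S=0 W=4
Step 5 [EW]: N:wait,E:empty,S:wait,W:car1-GO | queues: N=0 E=0 S=0 W=3
Step 6 [EW]: N:wait,E:empty,S:wait,W:car4-GO | queues: N=0 E=0 S=0 W=2
Step 7 [NS]: N:empty,E:wait,S:empty,W:wait | queues: N=0 E=0 S=0 W=2
Step 8 [NS]: N:empty,E:wait,S:empty,W:wait | queues: N=0 E=0 S=0 W=2
Cars crossed by step 8: 6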